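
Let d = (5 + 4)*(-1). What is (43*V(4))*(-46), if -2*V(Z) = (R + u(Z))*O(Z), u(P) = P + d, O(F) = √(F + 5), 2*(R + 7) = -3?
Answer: -80109/2 ≈ -40055.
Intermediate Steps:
R = -17/2 (R = -7 + (½)*(-3) = -7 - 3/2 = -17/2 ≈ -8.5000)
O(F) = √(5 + F)
d = -9 (d = 9*(-1) = -9)
u(P) = -9 + P (u(P) = P - 9 = -9 + P)
V(Z) = -√(5 + Z)*(-35/2 + Z)/2 (V(Z) = -(-17/2 + (-9 + Z))*√(5 + Z)/2 = -(-35/2 + Z)*√(5 + Z)/2 = -√(5 + Z)*(-35/2 + Z)/2)
(43*V(4))*(-46) = (43*(√(5 + 4)*(35 - 2*4)/4))*(-46) = (43*(√9*(35 - 8)/4))*(-46) = (43*((¼)*3*27))*(-46) = (43*(81/4))*(-46) = (3483/4)*(-46) = -80109/2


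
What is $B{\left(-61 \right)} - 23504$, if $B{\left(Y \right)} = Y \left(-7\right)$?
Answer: $-23077$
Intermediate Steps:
$B{\left(Y \right)} = - 7 Y$
$B{\left(-61 \right)} - 23504 = \left(-7\right) \left(-61\right) - 23504 = 427 - 23504 = -23077$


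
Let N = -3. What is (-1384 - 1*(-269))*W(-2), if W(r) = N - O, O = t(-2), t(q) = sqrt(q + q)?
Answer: 3345 + 2230*I ≈ 3345.0 + 2230.0*I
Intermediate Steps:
t(q) = sqrt(2)*sqrt(q) (t(q) = sqrt(2*q) = sqrt(2)*sqrt(q))
O = 2*I (O = sqrt(2)*sqrt(-2) = sqrt(2)*(I*sqrt(2)) = 2*I ≈ 2.0*I)
W(r) = -3 - 2*I
(-1384 - 1*(-269))*W(-2) = (-1384 - 1*(-269))*(-3 - 2*I) = (-1384 + 269)*(-3 - 2*I) = -1115*(-3 - 2*I) = 3345 + 2230*I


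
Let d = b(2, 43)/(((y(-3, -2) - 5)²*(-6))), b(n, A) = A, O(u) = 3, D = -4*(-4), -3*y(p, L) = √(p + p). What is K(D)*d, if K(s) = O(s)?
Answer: 129*I/(2*(-73*I + 10*√6)) ≈ -0.79415 + 0.26647*I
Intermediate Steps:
y(p, L) = -√2*√p/3 (y(p, L) = -√(p + p)/3 = -√2*√p/3)
D = 16
K(s) = 3
d = -43/(6*(-5 - I*√6/3)²) (d = 43/(((-√2*√(-3)/3 - 5)²*(-6))) = 43/(((-√2*I*√3/3 - 5)²*(-6))) = 43/(((-I*√6/3 - 5)²*(-6))) = 43/(((-5 - I*√6/3)²*(-6))) = 43/((-6*(-5 - I*√6/3)²)) = 43*(-1/(6*(-5 - I*√6/3)²)) = -43/(6*(-5 - I*√6/3)²) ≈ -0.26472 + 0.088825*I)
K(D)*d = 3*(43*I/(2*(-73*I + 10*√6))) = 129*I/(2*(-73*I + 10*√6))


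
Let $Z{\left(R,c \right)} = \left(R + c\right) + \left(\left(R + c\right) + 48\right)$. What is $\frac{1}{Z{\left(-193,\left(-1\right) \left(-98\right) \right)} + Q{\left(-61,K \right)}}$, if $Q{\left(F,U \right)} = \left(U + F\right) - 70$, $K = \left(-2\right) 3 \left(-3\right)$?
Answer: $- \frac{1}{255} \approx -0.0039216$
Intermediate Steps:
$K = 18$ ($K = \left(-6\right) \left(-3\right) = 18$)
$Q{\left(F,U \right)} = -70 + F + U$ ($Q{\left(F,U \right)} = \left(F + U\right) - 70 = -70 + F + U$)
$Z{\left(R,c \right)} = 48 + 2 R + 2 c$ ($Z{\left(R,c \right)} = \left(R + c\right) + \left(48 + R + c\right) = 48 + 2 R + 2 c$)
$\frac{1}{Z{\left(-193,\left(-1\right) \left(-98\right) \right)} + Q{\left(-61,K \right)}} = \frac{1}{\left(48 + 2 \left(-193\right) + 2 \left(\left(-1\right) \left(-98\right)\right)\right) - 113} = \frac{1}{\left(48 - 386 + 2 \cdot 98\right) - 113} = \frac{1}{\left(48 - 386 + 196\right) - 113} = \frac{1}{-142 - 113} = \frac{1}{-255} = - \frac{1}{255}$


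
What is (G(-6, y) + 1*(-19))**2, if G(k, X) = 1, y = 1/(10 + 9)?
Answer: 324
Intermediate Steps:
y = 1/19 ≈ 0.052632
(G(-6, y) + 1*(-19))**2 = (1 + 1*(-19))**2 = (1 - 19)**2 = (-18)**2 = 324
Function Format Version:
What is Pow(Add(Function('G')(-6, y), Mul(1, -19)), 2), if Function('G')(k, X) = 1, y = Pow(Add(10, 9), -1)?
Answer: 324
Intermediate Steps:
y = Rational(1, 19) (y = Pow(19, -1) = Rational(1, 19) ≈ 0.052632)
Pow(Add(Function('G')(-6, y), Mul(1, -19)), 2) = Pow(Add(1, Mul(1, -19)), 2) = Pow(Add(1, -19), 2) = Pow(-18, 2) = 324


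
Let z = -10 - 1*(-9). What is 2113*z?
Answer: -2113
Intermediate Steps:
z = -1 (z = -10 + 9 = -1)
2113*z = 2113*(-1) = -2113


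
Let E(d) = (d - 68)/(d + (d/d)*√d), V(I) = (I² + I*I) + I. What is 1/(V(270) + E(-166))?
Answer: 112483094/16430563151631 - 13*I*√166/32861126303262 ≈ 6.846e-6 - 5.097e-12*I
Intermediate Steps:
V(I) = I + 2*I² (V(I) = (I² + I²) + I = 2*I² + I = I + 2*I²)
E(d) = (-68 + d)/(d + √d) (E(d) = (-68 + d)/(d + 1*√d) = (-68 + d)/(d + √d))
1/(V(270) + E(-166)) = 1/(270*(1 + 2*270) - 166*(-68 - 166)/((-166)² + (-166)^(3/2))) = 1/(270*(1 + 540) - 166*(-234)/(27556 - 166*I*√166)) = 1/(270*541 + 38844/(27556 - 166*I*√166)) = 1/(146070 + 38844/(27556 - 166*I*√166))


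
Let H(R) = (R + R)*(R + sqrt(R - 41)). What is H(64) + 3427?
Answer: 11619 + 128*sqrt(23) ≈ 12233.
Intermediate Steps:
H(R) = 2*R*(R + sqrt(-41 + R)) (H(R) = (2*R)*(R + sqrt(-41 + R)) = 2*R*(R + sqrt(-41 + R)))
H(64) + 3427 = 2*64*(64 + sqrt(-41 + 64)) + 3427 = 2*64*(64 + sqrt(23)) + 3427 = (8192 + 128*sqrt(23)) + 3427 = 11619 + 128*sqrt(23)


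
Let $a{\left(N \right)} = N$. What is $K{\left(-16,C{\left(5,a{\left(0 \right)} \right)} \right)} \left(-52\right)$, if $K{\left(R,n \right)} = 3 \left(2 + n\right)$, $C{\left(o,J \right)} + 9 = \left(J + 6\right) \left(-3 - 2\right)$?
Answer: $5772$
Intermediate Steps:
$C{\left(o,J \right)} = -39 - 5 J$ ($C{\left(o,J \right)} = -9 + \left(J + 6\right) \left(-3 - 2\right) = -9 + \left(6 + J\right) \left(-5\right) = -9 - \left(30 + 5 J\right) = -39 - 5 J$)
$K{\left(R,n \right)} = 6 + 3 n$
$K{\left(-16,C{\left(5,a{\left(0 \right)} \right)} \right)} \left(-52\right) = \left(6 + 3 \left(-39 - 0\right)\right) \left(-52\right) = \left(6 + 3 \left(-39 + 0\right)\right) \left(-52\right) = \left(6 + 3 \left(-39\right)\right) \left(-52\right) = \left(6 - 117\right) \left(-52\right) = \left(-111\right) \left(-52\right) = 5772$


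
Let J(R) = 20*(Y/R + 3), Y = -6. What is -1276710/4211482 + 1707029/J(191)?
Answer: 686553903170699/23879102940 ≈ 28751.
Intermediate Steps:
J(R) = 60 - 120/R (J(R) = 20*(-6/R + 3) = 20*(3 - 6/R) = 60 - 120/R)
-1276710/4211482 + 1707029/J(191) = -1276710/4211482 + 1707029/(60 - 120/191) = -1276710*1/4211482 + 1707029/(60 - 120*1/191) = -638355/2105741 + 1707029/(60 - 120/191) = -638355/2105741 + 1707029/(11340/191) = -638355/2105741 + 1707029*(191/11340) = -638355/2105741 + 326042539/11340 = 686553903170699/23879102940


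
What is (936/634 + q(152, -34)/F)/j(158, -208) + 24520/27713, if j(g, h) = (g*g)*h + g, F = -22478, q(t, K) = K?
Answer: 453598441114157207/512666298627908726 ≈ 0.88478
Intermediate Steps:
j(g, h) = g + h*g**2 (j(g, h) = g**2*h + g = h*g**2 + g = g + h*g**2)
(936/634 + q(152, -34)/F)/j(158, -208) + 24520/27713 = (936/634 - 34/(-22478))/((158*(1 + 158*(-208)))) + 24520/27713 = (936*(1/634) - 34*(-1/22478))/((158*(1 - 32864))) + 24520*(1/27713) = (468/317 + 17/11239)/((158*(-32863))) + 24520/27713 = (5265241/3562763)/(-5192354) + 24520/27713 = (5265241/3562763)*(-1/5192354) + 24520/27713 = -5265241/18499126714102 + 24520/27713 = 453598441114157207/512666298627908726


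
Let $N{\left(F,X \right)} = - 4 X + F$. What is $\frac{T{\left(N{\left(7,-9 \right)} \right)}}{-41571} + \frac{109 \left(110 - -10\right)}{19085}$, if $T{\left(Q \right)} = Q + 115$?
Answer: $\frac{108146650}{158676507} \approx 0.68155$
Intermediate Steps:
$N{\left(F,X \right)} = F - 4 X$
$T{\left(Q \right)} = 115 + Q$
$\frac{T{\left(N{\left(7,-9 \right)} \right)}}{-41571} + \frac{109 \left(110 - -10\right)}{19085} = \frac{115 + \left(7 - -36\right)}{-41571} + \frac{109 \left(110 - -10\right)}{19085} = \left(115 + \left(7 + 36\right)\right) \left(- \frac{1}{41571}\right) + 109 \left(110 + 10\right) \frac{1}{19085} = \left(115 + 43\right) \left(- \frac{1}{41571}\right) + 109 \cdot 120 \cdot \frac{1}{19085} = 158 \left(- \frac{1}{41571}\right) + 13080 \cdot \frac{1}{19085} = - \frac{158}{41571} + \frac{2616}{3817} = \frac{108146650}{158676507}$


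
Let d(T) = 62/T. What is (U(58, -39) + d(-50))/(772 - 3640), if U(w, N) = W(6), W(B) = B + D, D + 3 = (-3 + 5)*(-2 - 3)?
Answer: 103/35850 ≈ 0.0028731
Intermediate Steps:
D = -13 (D = -3 + (-3 + 5)*(-2 - 3) = -3 + 2*(-5) = -3 - 10 = -13)
W(B) = -13 + B (W(B) = B - 13 = -13 + B)
U(w, N) = -7 (U(w, N) = -13 + 6 = -7)
(U(58, -39) + d(-50))/(772 - 3640) = (-7 + 62/(-50))/(772 - 3640) = (-7 + 62*(-1/50))/(-2868) = (-7 - 31/25)*(-1/2868) = -206/25*(-1/2868) = 103/35850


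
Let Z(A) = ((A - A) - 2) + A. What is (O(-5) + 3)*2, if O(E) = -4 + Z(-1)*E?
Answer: 28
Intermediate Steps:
Z(A) = -2 + A (Z(A) = (0 - 2) + A = -2 + A)
O(E) = -4 - 3*E (O(E) = -4 + (-2 - 1)*E = -4 - 3*E)
(O(-5) + 3)*2 = ((-4 - 3*(-5)) + 3)*2 = ((-4 + 15) + 3)*2 = (11 + 3)*2 = 14*2 = 28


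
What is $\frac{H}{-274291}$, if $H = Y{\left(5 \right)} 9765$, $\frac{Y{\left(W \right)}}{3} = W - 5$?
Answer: $0$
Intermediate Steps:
$Y{\left(W \right)} = -15 + 3 W$ ($Y{\left(W \right)} = 3 \left(W - 5\right) = 3 \left(-5 + W\right) = -15 + 3 W$)
$H = 0$ ($H = \left(-15 + 3 \cdot 5\right) 9765 = \left(-15 + 15\right) 9765 = 0 \cdot 9765 = 0$)
$\frac{H}{-274291} = \frac{0}{-274291} = 0 \left(- \frac{1}{274291}\right) = 0$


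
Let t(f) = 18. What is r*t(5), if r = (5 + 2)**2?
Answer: 882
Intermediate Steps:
r = 49 (r = 7**2 = 49)
r*t(5) = 49*18 = 882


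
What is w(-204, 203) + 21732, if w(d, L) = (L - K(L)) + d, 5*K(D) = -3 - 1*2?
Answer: 21732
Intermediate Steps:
K(D) = -1 (K(D) = (-3 - 1*2)/5 = (-3 - 2)/5 = (⅕)*(-5) = -1)
w(d, L) = 1 + L + d (w(d, L) = (L - 1*(-1)) + d = (L + 1) + d = (1 + L) + d = 1 + L + d)
w(-204, 203) + 21732 = (1 + 203 - 204) + 21732 = 0 + 21732 = 21732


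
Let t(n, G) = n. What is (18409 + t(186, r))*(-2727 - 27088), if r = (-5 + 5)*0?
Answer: -554409925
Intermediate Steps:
r = 0 (r = 0*0 = 0)
(18409 + t(186, r))*(-2727 - 27088) = (18409 + 186)*(-2727 - 27088) = 18595*(-29815) = -554409925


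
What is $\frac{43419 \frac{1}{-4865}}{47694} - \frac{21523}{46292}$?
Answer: $- \frac{832669972913}{1790198900420} \approx -0.46513$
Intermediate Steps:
$\frac{43419 \frac{1}{-4865}}{47694} - \frac{21523}{46292} = 43419 \left(- \frac{1}{4865}\right) \frac{1}{47694} - \frac{21523}{46292} = \left(- \frac{43419}{4865}\right) \frac{1}{47694} - \frac{21523}{46292} = - \frac{14473}{77343770} - \frac{21523}{46292} = - \frac{832669972913}{1790198900420}$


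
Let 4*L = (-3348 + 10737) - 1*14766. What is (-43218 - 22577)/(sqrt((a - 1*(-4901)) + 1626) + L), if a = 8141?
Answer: 1941478860/54185441 + 2105440*sqrt(3667)/54185441 ≈ 38.183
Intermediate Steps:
L = -7377/4 (L = ((-3348 + 10737) - 1*14766)/4 = (7389 - 14766)/4 = (1/4)*(-7377) = -7377/4 ≈ -1844.3)
(-43218 - 22577)/(sqrt((a - 1*(-4901)) + 1626) + L) = (-43218 - 22577)/(sqrt((8141 - 1*(-4901)) + 1626) - 7377/4) = -65795/(sqrt((8141 + 4901) + 1626) - 7377/4) = -65795/(sqrt(13042 + 1626) - 7377/4) = -65795/(sqrt(14668) - 7377/4) = -65795/(2*sqrt(3667) - 7377/4) = -65795/(-7377/4 + 2*sqrt(3667))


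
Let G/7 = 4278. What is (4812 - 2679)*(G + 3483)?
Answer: 71304057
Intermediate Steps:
G = 29946 (G = 7*4278 = 29946)
(4812 - 2679)*(G + 3483) = (4812 - 2679)*(29946 + 3483) = 2133*33429 = 71304057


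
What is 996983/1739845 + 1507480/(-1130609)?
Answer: -1495583587953/1967084415605 ≈ -0.76030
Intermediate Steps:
996983/1739845 + 1507480/(-1130609) = 996983*(1/1739845) + 1507480*(-1/1130609) = 996983/1739845 - 1507480/1130609 = -1495583587953/1967084415605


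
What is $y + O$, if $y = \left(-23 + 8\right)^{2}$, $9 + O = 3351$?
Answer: $3567$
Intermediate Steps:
$O = 3342$ ($O = -9 + 3351 = 3342$)
$y = 225$ ($y = \left(-15\right)^{2} = 225$)
$y + O = 225 + 3342 = 3567$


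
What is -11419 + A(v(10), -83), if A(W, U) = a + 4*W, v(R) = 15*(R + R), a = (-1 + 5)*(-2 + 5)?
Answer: -10207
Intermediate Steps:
a = 12 (a = 4*3 = 12)
v(R) = 30*R (v(R) = 15*(2*R) = 30*R)
A(W, U) = 12 + 4*W
-11419 + A(v(10), -83) = -11419 + (12 + 4*(30*10)) = -11419 + (12 + 4*300) = -11419 + (12 + 1200) = -11419 + 1212 = -10207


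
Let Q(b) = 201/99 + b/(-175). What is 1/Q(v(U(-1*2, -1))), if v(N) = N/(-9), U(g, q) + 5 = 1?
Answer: 17325/35131 ≈ 0.49315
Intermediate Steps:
U(g, q) = -4 (U(g, q) = -5 + 1 = -4)
v(N) = -N/9 (v(N) = N*(-⅑) = -N/9)
Q(b) = 67/33 - b/175 (Q(b) = 201*(1/99) + b*(-1/175) = 67/33 - b/175)
1/Q(v(U(-1*2, -1))) = 1/(67/33 - (-1)*(-4)/1575) = 1/(67/33 - 1/175*4/9) = 1/(67/33 - 4/1575) = 1/(35131/17325) = 17325/35131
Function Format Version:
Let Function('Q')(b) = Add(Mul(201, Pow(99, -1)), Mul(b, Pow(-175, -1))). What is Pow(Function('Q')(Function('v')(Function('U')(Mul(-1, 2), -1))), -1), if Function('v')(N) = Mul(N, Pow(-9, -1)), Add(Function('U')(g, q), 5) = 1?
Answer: Rational(17325, 35131) ≈ 0.49315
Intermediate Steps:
Function('U')(g, q) = -4 (Function('U')(g, q) = Add(-5, 1) = -4)
Function('v')(N) = Mul(Rational(-1, 9), N) (Function('v')(N) = Mul(N, Rational(-1, 9)) = Mul(Rational(-1, 9), N))
Function('Q')(b) = Add(Rational(67, 33), Mul(Rational(-1, 175), b)) (Function('Q')(b) = Add(Mul(201, Rational(1, 99)), Mul(b, Rational(-1, 175))) = Add(Rational(67, 33), Mul(Rational(-1, 175), b)))
Pow(Function('Q')(Function('v')(Function('U')(Mul(-1, 2), -1))), -1) = Pow(Add(Rational(67, 33), Mul(Rational(-1, 175), Mul(Rational(-1, 9), -4))), -1) = Pow(Add(Rational(67, 33), Mul(Rational(-1, 175), Rational(4, 9))), -1) = Pow(Add(Rational(67, 33), Rational(-4, 1575)), -1) = Pow(Rational(35131, 17325), -1) = Rational(17325, 35131)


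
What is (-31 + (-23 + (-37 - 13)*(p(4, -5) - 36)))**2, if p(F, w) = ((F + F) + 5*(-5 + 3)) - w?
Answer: 2547216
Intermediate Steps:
p(F, w) = -10 - w + 2*F (p(F, w) = (2*F + 5*(-2)) - w = (2*F - 10) - w = (-10 + 2*F) - w = -10 - w + 2*F)
(-31 + (-23 + (-37 - 13)*(p(4, -5) - 36)))**2 = (-31 + (-23 + (-37 - 13)*((-10 - 1*(-5) + 2*4) - 36)))**2 = (-31 + (-23 - 50*((-10 + 5 + 8) - 36)))**2 = (-31 + (-23 - 50*(3 - 36)))**2 = (-31 + (-23 - 50*(-33)))**2 = (-31 + (-23 + 1650))**2 = (-31 + 1627)**2 = 1596**2 = 2547216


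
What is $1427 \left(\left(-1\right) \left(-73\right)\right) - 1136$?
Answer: $103035$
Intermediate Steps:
$1427 \left(\left(-1\right) \left(-73\right)\right) - 1136 = 1427 \cdot 73 - 1136 = 104171 - 1136 = 103035$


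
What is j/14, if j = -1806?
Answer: -129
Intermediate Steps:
j/14 = -1806/14 = (1/14)*(-1806) = -129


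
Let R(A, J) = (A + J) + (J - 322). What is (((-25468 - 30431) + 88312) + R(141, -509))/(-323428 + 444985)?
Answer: 31214/121557 ≈ 0.25678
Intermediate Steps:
R(A, J) = -322 + A + 2*J (R(A, J) = (A + J) + (-322 + J) = -322 + A + 2*J)
(((-25468 - 30431) + 88312) + R(141, -509))/(-323428 + 444985) = (((-25468 - 30431) + 88312) + (-322 + 141 + 2*(-509)))/(-323428 + 444985) = ((-55899 + 88312) + (-322 + 141 - 1018))/121557 = (32413 - 1199)*(1/121557) = 31214*(1/121557) = 31214/121557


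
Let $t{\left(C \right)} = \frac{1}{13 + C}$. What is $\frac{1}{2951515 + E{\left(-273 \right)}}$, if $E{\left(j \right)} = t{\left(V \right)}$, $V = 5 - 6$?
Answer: $\frac{12}{35418181} \approx 3.3881 \cdot 10^{-7}$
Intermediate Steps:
$V = -1$ ($V = 5 - 6 = -1$)
$E{\left(j \right)} = \frac{1}{12}$ ($E{\left(j \right)} = \frac{1}{13 - 1} = \frac{1}{12}$)
$\frac{1}{2951515 + E{\left(-273 \right)}} = \frac{1}{2951515 + \frac{1}{12}} = \frac{1}{\frac{35418181}{12}} = \frac{12}{35418181}$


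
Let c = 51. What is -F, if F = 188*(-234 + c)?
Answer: 34404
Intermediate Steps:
F = -34404 (F = 188*(-234 + 51) = 188*(-183) = -34404)
-F = -1*(-34404) = 34404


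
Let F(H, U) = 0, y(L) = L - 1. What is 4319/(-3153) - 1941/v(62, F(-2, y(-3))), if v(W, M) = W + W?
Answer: -6655529/390972 ≈ -17.023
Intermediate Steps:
y(L) = -1 + L
v(W, M) = 2*W
4319/(-3153) - 1941/v(62, F(-2, y(-3))) = 4319/(-3153) - 1941/(2*62) = 4319*(-1/3153) - 1941/124 = -4319/3153 - 1941*1/124 = -4319/3153 - 1941/124 = -6655529/390972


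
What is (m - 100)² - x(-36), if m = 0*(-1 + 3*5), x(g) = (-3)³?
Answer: 10027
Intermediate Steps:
x(g) = -27
m = 0 (m = 0*(-1 + 15) = 0*14 = 0)
(m - 100)² - x(-36) = (0 - 100)² - 1*(-27) = (-100)² + 27 = 10000 + 27 = 10027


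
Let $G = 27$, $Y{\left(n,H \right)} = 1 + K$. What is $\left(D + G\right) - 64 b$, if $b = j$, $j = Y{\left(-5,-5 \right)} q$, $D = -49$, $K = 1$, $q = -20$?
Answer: $2538$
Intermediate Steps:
$Y{\left(n,H \right)} = 2$ ($Y{\left(n,H \right)} = 1 + 1 = 2$)
$j = -40$ ($j = 2 \left(-20\right) = -40$)
$b = -40$
$\left(D + G\right) - 64 b = \left(-49 + 27\right) - -2560 = -22 + 2560 = 2538$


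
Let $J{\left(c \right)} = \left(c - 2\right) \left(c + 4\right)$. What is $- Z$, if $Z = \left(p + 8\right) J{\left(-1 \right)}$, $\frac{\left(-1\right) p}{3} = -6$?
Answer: $234$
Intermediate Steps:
$p = 18$ ($p = \left(-3\right) \left(-6\right) = 18$)
$J{\left(c \right)} = \left(-2 + c\right) \left(4 + c\right)$
$Z = -234$ ($Z = \left(18 + 8\right) \left(-8 + \left(-1\right)^{2} + 2 \left(-1\right)\right) = 26 \left(-8 + 1 - 2\right) = 26 \left(-9\right) = -234$)
$- Z = \left(-1\right) \left(-234\right) = 234$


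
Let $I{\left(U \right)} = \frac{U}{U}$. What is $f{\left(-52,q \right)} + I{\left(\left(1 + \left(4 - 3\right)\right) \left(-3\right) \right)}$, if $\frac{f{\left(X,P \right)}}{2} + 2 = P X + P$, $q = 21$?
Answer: $-2145$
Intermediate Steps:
$I{\left(U \right)} = 1$
$f{\left(X,P \right)} = -4 + 2 P + 2 P X$ ($f{\left(X,P \right)} = -4 + 2 \left(P X + P\right) = -4 + 2 \left(P + P X\right) = -4 + \left(2 P + 2 P X\right) = -4 + 2 P + 2 P X$)
$f{\left(-52,q \right)} + I{\left(\left(1 + \left(4 - 3\right)\right) \left(-3\right) \right)} = \left(-4 + 2 \cdot 21 + 2 \cdot 21 \left(-52\right)\right) + 1 = \left(-4 + 42 - 2184\right) + 1 = -2146 + 1 = -2145$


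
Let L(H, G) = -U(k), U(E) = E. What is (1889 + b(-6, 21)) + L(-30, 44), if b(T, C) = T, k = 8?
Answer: 1875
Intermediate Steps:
L(H, G) = -8 (L(H, G) = -1*8 = -8)
(1889 + b(-6, 21)) + L(-30, 44) = (1889 - 6) - 8 = 1883 - 8 = 1875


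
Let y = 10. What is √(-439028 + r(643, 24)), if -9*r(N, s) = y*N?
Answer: I*√3957682/3 ≈ 663.13*I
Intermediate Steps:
r(N, s) = -10*N/9
√(-439028 + r(643, 24)) = √(-439028 - 10/9*643) = √(-439028 - 6430/9) = √(-3957682/9) = I*√3957682/3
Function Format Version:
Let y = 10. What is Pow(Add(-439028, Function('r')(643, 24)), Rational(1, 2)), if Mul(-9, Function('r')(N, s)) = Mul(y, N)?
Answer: Mul(Rational(1, 3), I, Pow(3957682, Rational(1, 2))) ≈ Mul(663.13, I)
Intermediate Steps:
Function('r')(N, s) = Mul(Rational(-10, 9), N) (Function('r')(N, s) = Mul(Rational(-1, 9), Mul(10, N)) = Mul(Rational(-10, 9), N))
Pow(Add(-439028, Function('r')(643, 24)), Rational(1, 2)) = Pow(Add(-439028, Mul(Rational(-10, 9), 643)), Rational(1, 2)) = Pow(Add(-439028, Rational(-6430, 9)), Rational(1, 2)) = Pow(Rational(-3957682, 9), Rational(1, 2)) = Mul(Rational(1, 3), I, Pow(3957682, Rational(1, 2)))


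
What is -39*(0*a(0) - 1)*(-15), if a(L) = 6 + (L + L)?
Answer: -585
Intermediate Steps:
a(L) = 6 + 2*L
-39*(0*a(0) - 1)*(-15) = -39*(0*(6 + 2*0) - 1)*(-15) = -39*(0*(6 + 0) - 1)*(-15) = -39*(0*6 - 1)*(-15) = -39*(0 - 1)*(-15) = -39*(-1)*(-15) = 39*(-15) = -585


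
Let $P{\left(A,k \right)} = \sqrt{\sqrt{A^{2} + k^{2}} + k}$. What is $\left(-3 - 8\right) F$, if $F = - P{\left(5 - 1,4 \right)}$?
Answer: $22 \sqrt{1 + \sqrt{2}} \approx 34.183$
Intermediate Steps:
$P{\left(A,k \right)} = \sqrt{k + \sqrt{A^{2} + k^{2}}}$
$F = - \sqrt{4 + 4 \sqrt{2}}$ ($F = - \sqrt{4 + \sqrt{\left(5 - 1\right)^{2} + 4^{2}}} = - \sqrt{4 + \sqrt{\left(5 - 1\right)^{2} + 16}} = - \sqrt{4 + \sqrt{4^{2} + 16}} = - \sqrt{4 + \sqrt{16 + 16}} = - \sqrt{4 + \sqrt{32}} = - \sqrt{4 + 4 \sqrt{2}} \approx -3.1075$)
$\left(-3 - 8\right) F = \left(-3 - 8\right) \left(- 2 \sqrt{1 + \sqrt{2}}\right) = - 11 \left(- 2 \sqrt{1 + \sqrt{2}}\right) = 22 \sqrt{1 + \sqrt{2}}$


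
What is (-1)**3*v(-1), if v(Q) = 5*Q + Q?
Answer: 6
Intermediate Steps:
v(Q) = 6*Q
(-1)**3*v(-1) = (-1)**3*(6*(-1)) = -1*(-6) = 6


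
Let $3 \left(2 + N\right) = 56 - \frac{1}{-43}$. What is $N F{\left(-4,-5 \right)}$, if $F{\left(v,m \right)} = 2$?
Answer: $\frac{1434}{43} \approx 33.349$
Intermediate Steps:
$N = \frac{717}{43}$ ($N = -2 + \frac{56 - \frac{1}{-43}}{3} = -2 + \frac{56 - - \frac{1}{43}}{3} = -2 + \frac{56 + \frac{1}{43}}{3} = -2 + \frac{1}{3} \cdot \frac{2409}{43} = -2 + \frac{803}{43} = \frac{717}{43} \approx 16.674$)
$N F{\left(-4,-5 \right)} = \frac{717}{43} \cdot 2 = \frac{1434}{43}$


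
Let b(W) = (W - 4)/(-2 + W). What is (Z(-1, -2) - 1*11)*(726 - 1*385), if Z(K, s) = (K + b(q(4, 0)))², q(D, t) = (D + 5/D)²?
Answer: -627121847/167281 ≈ -3748.9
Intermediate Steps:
b(W) = (-4 + W)/(-2 + W)
Z(K, s) = (377/409 + K)² (Z(K, s) = (K + (-4 + (5 + 4²)²/4²)/(-2 + (5 + 4²)²/4²))² = (K + (-4 + (5 + 16)²/16)/(-2 + (5 + 16)²/16))² = (K + (-4 + (1/16)*21²)/(-2 + (1/16)*21²))² = (K + (-4 + (1/16)*441)/(-2 + (1/16)*441))² = (K + (-4 + 441/16)/(-2 + 441/16))² = (K + (377/16)/(409/16))² = (K + (16/409)*(377/16))² = (K + 377/409)² = (377/409 + K)²)
(Z(-1, -2) - 1*11)*(726 - 1*385) = ((377 + 409*(-1))²/167281 - 1*11)*(726 - 1*385) = ((377 - 409)²/167281 - 11)*(726 - 385) = ((1/167281)*(-32)² - 11)*341 = ((1/167281)*1024 - 11)*341 = (1024/167281 - 11)*341 = -1839067/167281*341 = -627121847/167281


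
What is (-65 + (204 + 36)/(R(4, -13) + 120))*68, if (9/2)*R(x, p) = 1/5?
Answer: -11571220/2701 ≈ -4284.0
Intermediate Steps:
R(x, p) = 2/45 (R(x, p) = (2/9)/5 = (2/9)*(⅕) = 2/45)
(-65 + (204 + 36)/(R(4, -13) + 120))*68 = (-65 + (204 + 36)/(2/45 + 120))*68 = (-65 + 240/(5402/45))*68 = (-65 + 240*(45/5402))*68 = (-65 + 5400/2701)*68 = -170165/2701*68 = -11571220/2701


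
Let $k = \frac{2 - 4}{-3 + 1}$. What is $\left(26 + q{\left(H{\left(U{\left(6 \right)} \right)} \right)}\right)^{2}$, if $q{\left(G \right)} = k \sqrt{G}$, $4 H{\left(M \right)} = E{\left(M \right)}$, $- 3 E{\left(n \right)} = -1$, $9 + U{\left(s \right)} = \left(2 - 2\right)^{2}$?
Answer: $\frac{\left(156 + \sqrt{3}\right)^{2}}{36} \approx 691.09$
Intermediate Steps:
$U{\left(s \right)} = -9$ ($U{\left(s \right)} = -9 + \left(2 - 2\right)^{2} = -9 + 0^{2} = -9 + 0 = -9$)
$E{\left(n \right)} = \frac{1}{3}$ ($E{\left(n \right)} = \left(- \frac{1}{3}\right) \left(-1\right) = \frac{1}{3}$)
$H{\left(M \right)} = \frac{1}{12}$ ($H{\left(M \right)} = \frac{1}{4} \cdot \frac{1}{3} = \frac{1}{12}$)
$k = 1$ ($k = - \frac{2}{-2} = \left(-2\right) \left(- \frac{1}{2}\right) = 1$)
$q{\left(G \right)} = \sqrt{G}$ ($q{\left(G \right)} = 1 \sqrt{G} = \sqrt{G}$)
$\left(26 + q{\left(H{\left(U{\left(6 \right)} \right)} \right)}\right)^{2} = \left(26 + \sqrt{\frac{1}{12}}\right)^{2} = \left(26 + \frac{\sqrt{3}}{6}\right)^{2}$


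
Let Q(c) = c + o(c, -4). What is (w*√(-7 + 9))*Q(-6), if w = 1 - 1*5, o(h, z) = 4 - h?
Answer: -16*√2 ≈ -22.627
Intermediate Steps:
Q(c) = 4 (Q(c) = c + (4 - c) = 4)
w = -4 (w = 1 - 5 = -4)
(w*√(-7 + 9))*Q(-6) = -4*√(-7 + 9)*4 = -4*√2*4 = -16*√2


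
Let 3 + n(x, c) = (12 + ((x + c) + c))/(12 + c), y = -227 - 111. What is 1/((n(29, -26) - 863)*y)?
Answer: 7/2047097 ≈ 3.4195e-6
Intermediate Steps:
y = -338
n(x, c) = -3 + (12 + x + 2*c)/(12 + c) (n(x, c) = -3 + (12 + ((x + c) + c))/(12 + c) = -3 + (12 + ((c + x) + c))/(12 + c) = -3 + (12 + (x + 2*c))/(12 + c) = -3 + (12 + x + 2*c)/(12 + c))
1/((n(29, -26) - 863)*y) = 1/((-24 + 29 - 1*(-26))/(12 - 26) - 863*(-338)) = -1/338/((-24 + 29 + 26)/(-14) - 863) = -1/338/(-1/14*31 - 863) = -1/338/(-31/14 - 863) = -1/338/(-12113/14) = -14/12113*(-1/338) = 7/2047097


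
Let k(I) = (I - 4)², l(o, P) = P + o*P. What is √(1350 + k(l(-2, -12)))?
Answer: √1414 ≈ 37.603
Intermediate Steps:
l(o, P) = P + P*o
k(I) = (-4 + I)²
√(1350 + k(l(-2, -12))) = √(1350 + (-4 - 12*(1 - 2))²) = √(1350 + (-4 - 12*(-1))²) = √(1350 + (-4 + 12)²) = √(1350 + 8²) = √(1350 + 64) = √1414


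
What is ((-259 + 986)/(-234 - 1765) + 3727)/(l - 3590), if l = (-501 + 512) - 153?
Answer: -1241591/1243378 ≈ -0.99856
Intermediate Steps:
l = -142 (l = 11 - 153 = -142)
((-259 + 986)/(-234 - 1765) + 3727)/(l - 3590) = ((-259 + 986)/(-234 - 1765) + 3727)/(-142 - 3590) = (727/(-1999) + 3727)/(-3732) = (727*(-1/1999) + 3727)*(-1/3732) = (-727/1999 + 3727)*(-1/3732) = (7449546/1999)*(-1/3732) = -1241591/1243378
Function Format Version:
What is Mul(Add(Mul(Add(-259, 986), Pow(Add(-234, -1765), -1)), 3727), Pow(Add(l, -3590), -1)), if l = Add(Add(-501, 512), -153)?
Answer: Rational(-1241591, 1243378) ≈ -0.99856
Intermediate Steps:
l = -142 (l = Add(11, -153) = -142)
Mul(Add(Mul(Add(-259, 986), Pow(Add(-234, -1765), -1)), 3727), Pow(Add(l, -3590), -1)) = Mul(Add(Mul(Add(-259, 986), Pow(Add(-234, -1765), -1)), 3727), Pow(Add(-142, -3590), -1)) = Mul(Add(Mul(727, Pow(-1999, -1)), 3727), Pow(-3732, -1)) = Mul(Add(Mul(727, Rational(-1, 1999)), 3727), Rational(-1, 3732)) = Mul(Add(Rational(-727, 1999), 3727), Rational(-1, 3732)) = Mul(Rational(7449546, 1999), Rational(-1, 3732)) = Rational(-1241591, 1243378)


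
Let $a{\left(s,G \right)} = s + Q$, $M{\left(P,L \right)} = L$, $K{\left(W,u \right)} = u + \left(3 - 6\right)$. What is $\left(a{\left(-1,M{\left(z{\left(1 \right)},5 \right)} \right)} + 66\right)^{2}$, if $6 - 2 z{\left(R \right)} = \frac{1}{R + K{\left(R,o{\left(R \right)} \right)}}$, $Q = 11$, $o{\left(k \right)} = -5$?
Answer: $5776$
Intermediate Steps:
$K{\left(W,u \right)} = -3 + u$ ($K{\left(W,u \right)} = u + \left(3 - 6\right) = u - 3 = -3 + u$)
$z{\left(R \right)} = 3 - \frac{1}{2 \left(-8 + R\right)}$ ($z{\left(R \right)} = 3 - \frac{1}{2 \left(R - 8\right)} = 3 - \frac{1}{2 \left(-8 + R\right)}$)
$a{\left(s,G \right)} = 11 + s$ ($a{\left(s,G \right)} = s + 11 = 11 + s$)
$\left(a{\left(-1,M{\left(z{\left(1 \right)},5 \right)} \right)} + 66\right)^{2} = \left(\left(11 - 1\right) + 66\right)^{2} = \left(10 + 66\right)^{2} = 76^{2} = 5776$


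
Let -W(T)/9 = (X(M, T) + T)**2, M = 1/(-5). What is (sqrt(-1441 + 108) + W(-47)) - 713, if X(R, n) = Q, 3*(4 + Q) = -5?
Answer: -25677 + I*sqrt(1333) ≈ -25677.0 + 36.51*I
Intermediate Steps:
M = -1/5 ≈ -0.20000
Q = -17/3 (Q = -4 + (1/3)*(-5) = -4 - 5/3 = -17/3 ≈ -5.6667)
X(R, n) = -17/3
W(T) = -9*(-17/3 + T)**2
(sqrt(-1441 + 108) + W(-47)) - 713 = (sqrt(-1441 + 108) - (-17 + 3*(-47))**2) - 713 = (sqrt(-1333) - (-17 - 141)**2) - 713 = (I*sqrt(1333) - 1*(-158)**2) - 713 = (I*sqrt(1333) - 1*24964) - 713 = (I*sqrt(1333) - 24964) - 713 = (-24964 + I*sqrt(1333)) - 713 = -25677 + I*sqrt(1333)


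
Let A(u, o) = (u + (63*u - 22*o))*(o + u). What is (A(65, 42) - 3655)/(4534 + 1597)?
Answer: 342597/6131 ≈ 55.879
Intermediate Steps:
A(u, o) = (o + u)*(-22*o + 64*u) (A(u, o) = (u + (-22*o + 63*u))*(o + u) = (-22*o + 64*u)*(o + u) = (o + u)*(-22*o + 64*u))
(A(65, 42) - 3655)/(4534 + 1597) = ((-22*42² + 64*65² + 42*42*65) - 3655)/(4534 + 1597) = ((-22*1764 + 64*4225 + 114660) - 3655)/6131 = ((-38808 + 270400 + 114660) - 3655)*(1/6131) = (346252 - 3655)*(1/6131) = 342597*(1/6131) = 342597/6131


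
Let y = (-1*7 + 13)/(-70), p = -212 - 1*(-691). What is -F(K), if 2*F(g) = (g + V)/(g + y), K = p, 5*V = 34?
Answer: -17003/33524 ≈ -0.50719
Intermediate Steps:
V = 34/5 (V = (1/5)*34 = 34/5 ≈ 6.8000)
p = 479 (p = -212 + 691 = 479)
K = 479
y = -3/35 (y = (-7 + 13)*(-1/70) = 6*(-1/70) = -3/35 ≈ -0.085714)
F(g) = (34/5 + g)/(2*(-3/35 + g)) (F(g) = ((g + 34/5)/(g - 3/35))/2 = ((34/5 + g)/(-3/35 + g))/2 = (34/5 + g)/(2*(-3/35 + g)))
-F(K) = -7*(34 + 5*479)/(2*(-3 + 35*479)) = -7*(34 + 2395)/(2*(-3 + 16765)) = -7*2429/(2*16762) = -1*17003/33524 = -17003/33524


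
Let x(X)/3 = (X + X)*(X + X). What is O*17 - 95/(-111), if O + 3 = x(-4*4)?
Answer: 5791298/111 ≈ 52174.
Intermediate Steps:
x(X) = 12*X**2 (x(X) = 3*((X + X)*(X + X)) = 3*((2*X)*(2*X)) = 3*(4*X**2) = 12*X**2)
O = 3069 (O = -3 + 12*(-4*4)**2 = -3 + 12*(-1*16)**2 = -3 + 12*(-16)**2 = -3 + 12*256 = -3 + 3072 = 3069)
O*17 - 95/(-111) = 3069*17 - 95/(-111) = 52173 - 95*(-1/111) = 52173 + 95/111 = 5791298/111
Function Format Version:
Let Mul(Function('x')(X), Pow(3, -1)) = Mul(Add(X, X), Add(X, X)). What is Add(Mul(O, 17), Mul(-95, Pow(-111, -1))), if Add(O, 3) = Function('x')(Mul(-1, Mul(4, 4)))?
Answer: Rational(5791298, 111) ≈ 52174.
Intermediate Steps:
Function('x')(X) = Mul(12, Pow(X, 2)) (Function('x')(X) = Mul(3, Mul(Add(X, X), Add(X, X))) = Mul(3, Mul(Mul(2, X), Mul(2, X))) = Mul(3, Mul(4, Pow(X, 2))) = Mul(12, Pow(X, 2)))
O = 3069 (O = Add(-3, Mul(12, Pow(Mul(-1, Mul(4, 4)), 2))) = Add(-3, Mul(12, Pow(Mul(-1, 16), 2))) = Add(-3, Mul(12, Pow(-16, 2))) = Add(-3, Mul(12, 256)) = Add(-3, 3072) = 3069)
Add(Mul(O, 17), Mul(-95, Pow(-111, -1))) = Add(Mul(3069, 17), Mul(-95, Pow(-111, -1))) = Add(52173, Mul(-95, Rational(-1, 111))) = Add(52173, Rational(95, 111)) = Rational(5791298, 111)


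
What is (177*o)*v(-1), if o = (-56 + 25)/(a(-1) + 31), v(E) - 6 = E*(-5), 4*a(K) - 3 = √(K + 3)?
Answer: -30661356/16127 + 241428*√2/16127 ≈ -1880.1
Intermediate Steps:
a(K) = ¾ + √(3 + K)/4 (a(K) = ¾ + √(K + 3)/4 = ¾ + √(3 + K)/4)
v(E) = 6 - 5*E (v(E) = 6 + E*(-5) = 6 - 5*E)
o = -31/(127/4 + √2/4) (o = (-56 + 25)/((¾ + √(3 - 1)/4) + 31) = -31/((¾ + √2/4) + 31) = -31/(127/4 + √2/4) ≈ -0.96562)
(177*o)*v(-1) = (177*(-15748/16127 + 124*√2/16127))*(6 - 5*(-1)) = (-2787396/16127 + 21948*√2/16127)*(6 + 5) = (-2787396/16127 + 21948*√2/16127)*11 = -30661356/16127 + 241428*√2/16127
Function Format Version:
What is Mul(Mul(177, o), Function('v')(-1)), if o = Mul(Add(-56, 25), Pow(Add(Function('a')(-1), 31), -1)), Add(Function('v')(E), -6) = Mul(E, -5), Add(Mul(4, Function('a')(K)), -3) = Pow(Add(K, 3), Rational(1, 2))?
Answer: Add(Rational(-30661356, 16127), Mul(Rational(241428, 16127), Pow(2, Rational(1, 2)))) ≈ -1880.1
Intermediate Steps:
Function('a')(K) = Add(Rational(3, 4), Mul(Rational(1, 4), Pow(Add(3, K), Rational(1, 2)))) (Function('a')(K) = Add(Rational(3, 4), Mul(Rational(1, 4), Pow(Add(K, 3), Rational(1, 2)))) = Add(Rational(3, 4), Mul(Rational(1, 4), Pow(Add(3, K), Rational(1, 2)))))
Function('v')(E) = Add(6, Mul(-5, E)) (Function('v')(E) = Add(6, Mul(E, -5)) = Add(6, Mul(-5, E)))
o = Mul(-31, Pow(Add(Rational(127, 4), Mul(Rational(1, 4), Pow(2, Rational(1, 2)))), -1)) (o = Mul(Add(-56, 25), Pow(Add(Add(Rational(3, 4), Mul(Rational(1, 4), Pow(Add(3, -1), Rational(1, 2)))), 31), -1)) = Mul(-31, Pow(Add(Add(Rational(3, 4), Mul(Rational(1, 4), Pow(2, Rational(1, 2)))), 31), -1)) = Mul(-31, Pow(Add(Rational(127, 4), Mul(Rational(1, 4), Pow(2, Rational(1, 2)))), -1)) ≈ -0.96562)
Mul(Mul(177, o), Function('v')(-1)) = Mul(Mul(177, Add(Rational(-15748, 16127), Mul(Rational(124, 16127), Pow(2, Rational(1, 2))))), Add(6, Mul(-5, -1))) = Mul(Add(Rational(-2787396, 16127), Mul(Rational(21948, 16127), Pow(2, Rational(1, 2)))), Add(6, 5)) = Mul(Add(Rational(-2787396, 16127), Mul(Rational(21948, 16127), Pow(2, Rational(1, 2)))), 11) = Add(Rational(-30661356, 16127), Mul(Rational(241428, 16127), Pow(2, Rational(1, 2))))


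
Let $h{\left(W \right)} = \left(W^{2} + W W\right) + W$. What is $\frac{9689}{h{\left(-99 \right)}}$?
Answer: $\frac{9689}{19503} \approx 0.4968$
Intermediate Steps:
$h{\left(W \right)} = W + 2 W^{2}$ ($h{\left(W \right)} = \left(W^{2} + W^{2}\right) + W = 2 W^{2} + W = W + 2 W^{2}$)
$\frac{9689}{h{\left(-99 \right)}} = \frac{9689}{\left(-99\right) \left(1 + 2 \left(-99\right)\right)} = \frac{9689}{\left(-99\right) \left(1 - 198\right)} = \frac{9689}{\left(-99\right) \left(-197\right)} = \frac{9689}{19503}$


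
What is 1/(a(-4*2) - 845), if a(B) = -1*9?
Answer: -1/854 ≈ -0.0011710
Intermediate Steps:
a(B) = -9
1/(a(-4*2) - 845) = 1/(-9 - 845) = 1/(-854) = -1/854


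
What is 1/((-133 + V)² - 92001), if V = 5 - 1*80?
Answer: -1/48737 ≈ -2.0518e-5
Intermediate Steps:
V = -75 (V = 5 - 80 = -75)
1/((-133 + V)² - 92001) = 1/((-133 - 75)² - 92001) = 1/((-208)² - 92001) = 1/(43264 - 92001) = 1/(-48737) = -1/48737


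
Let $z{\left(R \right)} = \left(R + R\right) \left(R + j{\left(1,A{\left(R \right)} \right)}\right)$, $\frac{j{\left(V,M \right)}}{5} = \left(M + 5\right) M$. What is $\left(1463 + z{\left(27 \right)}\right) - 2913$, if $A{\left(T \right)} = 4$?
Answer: $9728$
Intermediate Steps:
$j{\left(V,M \right)} = 5 M \left(5 + M\right)$ ($j{\left(V,M \right)} = 5 \left(M + 5\right) M = 5 \left(5 + M\right) M = 5 M \left(5 + M\right)$)
$z{\left(R \right)} = 2 R \left(180 + R\right)$ ($z{\left(R \right)} = \left(R + R\right) \left(R + 5 \cdot 4 \left(5 + 4\right)\right) = 2 R \left(R + 5 \cdot 4 \cdot 9\right) = 2 R \left(R + 180\right) = 2 R \left(180 + R\right)$)
$\left(1463 + z{\left(27 \right)}\right) - 2913 = \left(1463 + 2 \cdot 27 \left(180 + 27\right)\right) - 2913 = \left(1463 + 2 \cdot 27 \cdot 207\right) - 2913 = \left(1463 + 11178\right) - 2913 = 12641 - 2913 = 9728$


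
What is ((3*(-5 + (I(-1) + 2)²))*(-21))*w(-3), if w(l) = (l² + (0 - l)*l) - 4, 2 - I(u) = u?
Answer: 5040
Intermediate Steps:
I(u) = 2 - u
w(l) = -4 (w(l) = (l² + (-l)*l) - 4 = (l² - l²) - 4 = 0 - 4 = -4)
((3*(-5 + (I(-1) + 2)²))*(-21))*w(-3) = ((3*(-5 + ((2 - 1*(-1)) + 2)²))*(-21))*(-4) = ((3*(-5 + ((2 + 1) + 2)²))*(-21))*(-4) = ((3*(-5 + (3 + 2)²))*(-21))*(-4) = ((3*(-5 + 5²))*(-21))*(-4) = ((3*(-5 + 25))*(-21))*(-4) = ((3*20)*(-21))*(-4) = (60*(-21))*(-4) = -1260*(-4) = 5040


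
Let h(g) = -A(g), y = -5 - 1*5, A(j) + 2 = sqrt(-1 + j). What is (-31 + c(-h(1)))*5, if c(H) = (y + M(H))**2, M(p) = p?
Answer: 565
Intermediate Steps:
A(j) = -2 + sqrt(-1 + j)
y = -10 (y = -5 - 5 = -10)
h(g) = 2 - sqrt(-1 + g) (h(g) = -(-2 + sqrt(-1 + g)) = 2 - sqrt(-1 + g))
c(H) = (-10 + H)**2
(-31 + c(-h(1)))*5 = (-31 + (-10 - (2 - sqrt(-1 + 1)))**2)*5 = (-31 + (-10 - (2 - sqrt(0)))**2)*5 = (-31 + (-10 - (2 - 1*0))**2)*5 = (-31 + (-10 - (2 + 0))**2)*5 = (-31 + (-10 - 1*2)**2)*5 = (-31 + (-10 - 2)**2)*5 = (-31 + (-12)**2)*5 = (-31 + 144)*5 = 113*5 = 565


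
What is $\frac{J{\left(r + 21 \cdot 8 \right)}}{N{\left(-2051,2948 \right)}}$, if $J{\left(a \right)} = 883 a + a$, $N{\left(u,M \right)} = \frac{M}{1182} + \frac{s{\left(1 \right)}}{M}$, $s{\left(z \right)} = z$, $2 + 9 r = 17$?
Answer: $\frac{261314646736}{4345943} \approx 60128.0$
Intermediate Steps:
$r = \frac{5}{3}$ ($r = - \frac{2}{9} + \frac{1}{9} \cdot 17 = - \frac{2}{9} + \frac{17}{9} = \frac{5}{3} \approx 1.6667$)
$N{\left(u,M \right)} = \frac{1}{M} + \frac{M}{1182}$ ($N{\left(u,M \right)} = \frac{M}{1182} + 1 \frac{1}{M} = M \frac{1}{1182} + \frac{1}{M} = \frac{M}{1182} + \frac{1}{M} = \frac{1}{M} + \frac{M}{1182}$)
$J{\left(a \right)} = 884 a$
$\frac{J{\left(r + 21 \cdot 8 \right)}}{N{\left(-2051,2948 \right)}} = \frac{884 \left(\frac{5}{3} + 21 \cdot 8\right)}{\frac{1}{2948} + \frac{1}{1182} \cdot 2948} = \frac{884 \left(\frac{5}{3} + 168\right)}{\frac{1}{2948} + \frac{1474}{591}} = \frac{884 \cdot \frac{509}{3}}{\frac{4345943}{1742268}} = \frac{449956}{3} \cdot \frac{1742268}{4345943} = \frac{261314646736}{4345943}$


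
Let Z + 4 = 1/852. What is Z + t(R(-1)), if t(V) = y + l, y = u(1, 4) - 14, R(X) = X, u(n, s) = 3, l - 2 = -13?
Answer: -22151/852 ≈ -25.999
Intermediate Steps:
l = -11 (l = 2 - 13 = -11)
y = -11 (y = 3 - 14 = -11)
t(V) = -22 (t(V) = -11 - 11 = -22)
Z = -3407/852 (Z = -4 + 1/852 = -3407/852 ≈ -3.9988)
Z + t(R(-1)) = -3407/852 - 22 = -22151/852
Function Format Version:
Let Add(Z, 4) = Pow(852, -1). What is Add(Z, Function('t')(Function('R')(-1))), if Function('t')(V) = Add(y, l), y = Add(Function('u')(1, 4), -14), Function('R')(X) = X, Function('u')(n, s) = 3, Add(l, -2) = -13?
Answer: Rational(-22151, 852) ≈ -25.999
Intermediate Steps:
l = -11 (l = Add(2, -13) = -11)
y = -11 (y = Add(3, -14) = -11)
Function('t')(V) = -22 (Function('t')(V) = Add(-11, -11) = -22)
Z = Rational(-3407, 852) (Z = Add(-4, Pow(852, -1)) = Add(-4, Rational(1, 852)) = Rational(-3407, 852) ≈ -3.9988)
Add(Z, Function('t')(Function('R')(-1))) = Add(Rational(-3407, 852), -22) = Rational(-22151, 852)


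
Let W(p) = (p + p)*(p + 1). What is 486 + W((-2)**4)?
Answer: 1030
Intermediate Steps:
W(p) = 2*p*(1 + p) (W(p) = (2*p)*(1 + p) = 2*p*(1 + p))
486 + W((-2)**4) = 486 + 2*(-2)**4*(1 + (-2)**4) = 486 + 2*16*(1 + 16) = 486 + 2*16*17 = 486 + 544 = 1030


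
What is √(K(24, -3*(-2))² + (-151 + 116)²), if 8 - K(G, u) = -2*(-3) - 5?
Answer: 7*√26 ≈ 35.693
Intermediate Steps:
K(G, u) = 7 (K(G, u) = 8 - (-2*(-3) - 5) = 8 - (6 - 5) = 8 - 1*1 = 8 - 1 = 7)
√(K(24, -3*(-2))² + (-151 + 116)²) = √(7² + (-151 + 116)²) = √(49 + (-35)²) = √(49 + 1225) = √1274 = 7*√26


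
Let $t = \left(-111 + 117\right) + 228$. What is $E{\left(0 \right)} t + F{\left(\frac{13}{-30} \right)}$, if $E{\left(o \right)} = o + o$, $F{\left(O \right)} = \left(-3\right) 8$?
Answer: $-24$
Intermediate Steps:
$F{\left(O \right)} = -24$
$t = 234$ ($t = 6 + 228 = 234$)
$E{\left(o \right)} = 2 o$
$E{\left(0 \right)} t + F{\left(\frac{13}{-30} \right)} = 2 \cdot 0 \cdot 234 - 24 = 0 \cdot 234 - 24 = 0 - 24 = -24$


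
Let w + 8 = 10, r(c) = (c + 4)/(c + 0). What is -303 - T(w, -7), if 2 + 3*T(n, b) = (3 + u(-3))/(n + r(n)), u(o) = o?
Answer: -907/3 ≈ -302.33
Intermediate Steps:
r(c) = (4 + c)/c
w = 2 (w = -8 + 10 = 2)
T(n, b) = -⅔ (T(n, b) = -⅔ + ((3 - 3)/(n + (4 + n)/n))/3 = -⅔ + (0/(n + (4 + n)/n))/3 = -⅔ + (⅓)*0 = -⅔ + 0 = -⅔)
-303 - T(w, -7) = -303 - 1*(-⅔) = -303 + ⅔ = -907/3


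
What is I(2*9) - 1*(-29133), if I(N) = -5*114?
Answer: 28563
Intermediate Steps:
I(N) = -570
I(2*9) - 1*(-29133) = -570 - 1*(-29133) = -570 + 29133 = 28563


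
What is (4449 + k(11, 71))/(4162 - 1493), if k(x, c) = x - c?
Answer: 4389/2669 ≈ 1.6444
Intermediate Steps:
(4449 + k(11, 71))/(4162 - 1493) = (4449 + (11 - 1*71))/(4162 - 1493) = (4449 + (11 - 71))/2669 = (4449 - 60)*(1/2669) = 4389*(1/2669) = 4389/2669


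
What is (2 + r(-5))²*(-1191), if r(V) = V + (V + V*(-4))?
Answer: -171504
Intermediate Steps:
r(V) = -2*V (r(V) = V + (V - 4*V) = V - 3*V = -2*V)
(2 + r(-5))²*(-1191) = (2 - 2*(-5))²*(-1191) = (2 + 10)²*(-1191) = 12²*(-1191) = 144*(-1191) = -171504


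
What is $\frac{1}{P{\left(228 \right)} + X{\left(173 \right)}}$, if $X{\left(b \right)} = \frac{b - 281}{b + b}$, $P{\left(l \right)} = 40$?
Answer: $\frac{173}{6866} \approx 0.025197$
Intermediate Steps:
$X{\left(b \right)} = \frac{-281 + b}{2 b}$
$\frac{1}{P{\left(228 \right)} + X{\left(173 \right)}} = \frac{1}{40 + \frac{-281 + 173}{2 \cdot 173}} = \frac{1}{40 + \frac{1}{2} \cdot \frac{1}{173} \left(-108\right)} = \frac{1}{40 - \frac{54}{173}} = \frac{1}{\frac{6866}{173}} = \frac{173}{6866}$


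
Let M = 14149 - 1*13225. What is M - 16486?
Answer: -15562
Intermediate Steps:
M = 924 (M = 14149 - 13225 = 924)
M - 16486 = 924 - 16486 = -15562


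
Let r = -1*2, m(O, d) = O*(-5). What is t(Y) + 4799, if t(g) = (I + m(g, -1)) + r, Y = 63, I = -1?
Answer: 4481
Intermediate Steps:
m(O, d) = -5*O
r = -2
t(g) = -3 - 5*g (t(g) = (-1 - 5*g) - 2 = -3 - 5*g)
t(Y) + 4799 = (-3 - 5*63) + 4799 = (-3 - 315) + 4799 = -318 + 4799 = 4481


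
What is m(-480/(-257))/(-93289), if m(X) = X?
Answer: -480/23975273 ≈ -2.0021e-5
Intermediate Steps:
m(-480/(-257))/(-93289) = -480/(-257)/(-93289) = -480*(-1/257)*(-1/93289) = (480/257)*(-1/93289) = -480/23975273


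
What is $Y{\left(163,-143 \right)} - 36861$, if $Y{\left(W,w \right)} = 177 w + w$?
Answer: $-62315$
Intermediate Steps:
$Y{\left(W,w \right)} = 178 w$
$Y{\left(163,-143 \right)} - 36861 = 178 \left(-143\right) - 36861 = -25454 - 36861 = -62315$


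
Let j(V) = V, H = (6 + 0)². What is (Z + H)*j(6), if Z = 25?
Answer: 366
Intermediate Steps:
H = 36 (H = 6² = 36)
(Z + H)*j(6) = (25 + 36)*6 = 61*6 = 366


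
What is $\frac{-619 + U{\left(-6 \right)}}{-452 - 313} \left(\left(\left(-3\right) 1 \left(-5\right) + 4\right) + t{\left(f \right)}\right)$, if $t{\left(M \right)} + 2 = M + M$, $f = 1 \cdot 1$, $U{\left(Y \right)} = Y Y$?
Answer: $\frac{11077}{765} \approx 14.48$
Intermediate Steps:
$U{\left(Y \right)} = Y^{2}$
$f = 1$
$t{\left(M \right)} = -2 + 2 M$ ($t{\left(M \right)} = -2 + \left(M + M\right) = -2 + 2 M$)
$\frac{-619 + U{\left(-6 \right)}}{-452 - 313} \left(\left(\left(-3\right) 1 \left(-5\right) + 4\right) + t{\left(f \right)}\right) = \frac{-619 + \left(-6\right)^{2}}{-452 - 313} \left(\left(\left(-3\right) 1 \left(-5\right) + 4\right) + \left(-2 + 2 \cdot 1\right)\right) = \frac{-619 + 36}{-765} \left(\left(\left(-3\right) \left(-5\right) + 4\right) + \left(-2 + 2\right)\right) = \left(-583\right) \left(- \frac{1}{765}\right) \left(\left(15 + 4\right) + 0\right) = \frac{583 \left(19 + 0\right)}{765} = \frac{583}{765} \cdot 19 = \frac{11077}{765}$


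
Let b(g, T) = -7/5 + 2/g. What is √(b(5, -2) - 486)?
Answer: I*√487 ≈ 22.068*I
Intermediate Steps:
b(g, T) = -7/5 + 2/g (b(g, T) = -7*⅕ + 2/g = -7/5 + 2/g)
√(b(5, -2) - 486) = √((-7/5 + 2/5) - 486) = √((-7/5 + 2*(⅕)) - 486) = √((-7/5 + ⅖) - 486) = √(-1 - 486) = √(-487) = I*√487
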